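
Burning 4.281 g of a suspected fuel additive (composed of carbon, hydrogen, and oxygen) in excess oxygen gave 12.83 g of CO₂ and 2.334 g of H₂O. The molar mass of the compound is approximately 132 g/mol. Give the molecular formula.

C9H8O

mol C = 12.83 g CO₂ ÷ 44.009 g/mol = 0.29153 mol
mol H = 2 × 2.334 g H₂O ÷ 18.015 g/mol = 0.25912 mol
mass O = 4.281 − (3.5016 + 0.26119) = 0.51823 g → mol O = 0.51823 ÷ 15.999 = 0.032391 mol
Divide by the smallest (0.032391 mol): C 9.000, H 8.000, O 1.000
Empirical formula: C9H8O
Empirical-formula mass = 132.16 g/mol; 132 ÷ 132.16 ≈ 1, so the molecular formula is C9H8O.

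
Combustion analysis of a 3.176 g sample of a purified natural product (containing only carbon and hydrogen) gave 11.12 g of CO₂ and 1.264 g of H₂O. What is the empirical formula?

mol C = 11.12 g CO₂ ÷ 44.009 g/mol = 0.25268 mol
mol H = 2 × 1.264 g H₂O ÷ 18.015 g/mol = 0.14033 mol
Divide by the smallest (0.14033 mol): C 1.801, H 1.000
Multiplying each by 5 gives whole numbers: C 9.00, H 5.00

C9H5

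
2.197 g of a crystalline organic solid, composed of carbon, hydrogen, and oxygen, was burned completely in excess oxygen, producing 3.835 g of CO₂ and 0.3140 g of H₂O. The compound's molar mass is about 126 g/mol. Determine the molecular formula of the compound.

mol C = 3.835 g CO₂ ÷ 44.009 g/mol = 0.087141 mol
mol H = 2 × 0.3140 g H₂O ÷ 18.015 g/mol = 0.034860 mol
mass O = 2.197 − (1.0467 + 0.035139) = 1.1152 g → mol O = 1.1152 ÷ 15.999 = 0.069705 mol
Divide by the smallest (0.034860 mol): C 2.500, H 1.000, O 2.000
Multiplying each by 2 gives whole numbers: C 5.00, H 2.00, O 4.00
Empirical formula: C5H2O4
Empirical-formula mass = 126.07 g/mol; 126 ÷ 126.07 ≈ 1, so the molecular formula is C5H2O4.

C5H2O4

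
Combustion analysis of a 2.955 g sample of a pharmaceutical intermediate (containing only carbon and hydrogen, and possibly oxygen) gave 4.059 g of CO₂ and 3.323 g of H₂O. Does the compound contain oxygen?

mol C = 4.059 g CO₂ ÷ 44.009 g/mol = 0.092231 mol
mol H = 2 × 3.323 g H₂O ÷ 18.015 g/mol = 0.36891 mol
C and H account for only 1.4797 g of the 2.955 g sample; the remaining 1.4753 g must be oxygen.

yes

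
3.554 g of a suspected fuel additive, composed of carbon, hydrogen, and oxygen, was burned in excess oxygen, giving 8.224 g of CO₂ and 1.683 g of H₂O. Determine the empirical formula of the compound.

mol C = 8.224 g CO₂ ÷ 44.009 g/mol = 0.18687 mol
mol H = 2 × 1.683 g H₂O ÷ 18.015 g/mol = 0.18684 mol
mass O = 3.554 − (2.2445 + 0.18834) = 1.1212 g → mol O = 1.1212 ÷ 15.999 = 0.070077 mol
Divide by the smallest (0.070077 mol): C 2.667, H 2.666, O 1.000
Multiplying each by 3 gives whole numbers: C 8.00, H 8.00, O 3.00

C8H8O3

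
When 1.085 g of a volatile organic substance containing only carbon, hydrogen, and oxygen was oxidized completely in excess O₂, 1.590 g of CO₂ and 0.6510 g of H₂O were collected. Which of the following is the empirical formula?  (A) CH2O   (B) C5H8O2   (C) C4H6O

mol C = 1.590 g CO₂ ÷ 44.009 g/mol = 0.036129 mol
mol H = 2 × 0.6510 g H₂O ÷ 18.015 g/mol = 0.072273 mol
mass O = 1.085 − (0.43395 + 0.072851) = 0.57820 g → mol O = 0.57820 ÷ 15.999 = 0.036140 mol
Divide by the smallest (0.036129 mol): C 1.000, H 2.000, O 1.000

(A) CH2O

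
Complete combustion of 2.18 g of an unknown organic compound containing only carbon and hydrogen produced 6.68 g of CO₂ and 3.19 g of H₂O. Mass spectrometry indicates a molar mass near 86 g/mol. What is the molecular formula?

C6H14

mol C = 6.68 g CO₂ ÷ 44.009 g/mol = 0.1518 mol
mol H = 2 × 3.19 g H₂O ÷ 18.015 g/mol = 0.3541 mol
Divide by the smallest (0.1518 mol): C 1.000, H 2.333
Multiplying each by 3 gives whole numbers: C 3.00, H 7.00
Empirical formula: C3H7
Empirical-formula mass = 43.09 g/mol; 86 ÷ 43.09 ≈ 2, so the molecular formula is C6H14.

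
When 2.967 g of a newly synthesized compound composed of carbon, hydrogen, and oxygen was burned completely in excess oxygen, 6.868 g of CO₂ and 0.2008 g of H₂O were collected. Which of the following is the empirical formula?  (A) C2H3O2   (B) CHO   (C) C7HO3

mol C = 6.868 g CO₂ ÷ 44.009 g/mol = 0.15606 mol
mol H = 2 × 0.2008 g H₂O ÷ 18.015 g/mol = 0.022293 mol
mass O = 2.967 − (1.8744 + 0.022471) = 1.0701 g → mol O = 1.0701 ÷ 15.999 = 0.066886 mol
Divide by the smallest (0.022293 mol): C 7.001, H 1.000, O 3.000

(C) C7HO3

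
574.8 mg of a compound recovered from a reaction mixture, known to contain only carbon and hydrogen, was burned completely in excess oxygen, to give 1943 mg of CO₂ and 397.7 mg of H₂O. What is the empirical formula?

mol C = 1.943 g CO₂ ÷ 44.009 g/mol = 0.044150 mol
mol H = 2 × 0.3977 g H₂O ÷ 18.015 g/mol = 0.044152 mol
Divide by the smallest (0.044150 mol): C 1.000, H 1.000

CH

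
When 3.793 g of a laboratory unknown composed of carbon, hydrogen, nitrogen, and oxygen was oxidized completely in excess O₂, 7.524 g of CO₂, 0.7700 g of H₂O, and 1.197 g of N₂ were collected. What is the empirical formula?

mol C = 7.524 g CO₂ ÷ 44.009 g/mol = 0.17097 mol
mol H = 2 × 0.7700 g H₂O ÷ 18.015 g/mol = 0.085484 mol
mol N = 2 × 1.197 g N₂ ÷ 28.014 g/mol = 0.085457 mol
mass O = 3.793 − (2.0535 + 0.086168 + 1.1970) = 0.45637 g → mol O = 0.45637 ÷ 15.999 = 0.028525 mol
Divide by the smallest (0.028525 mol): C 5.994, H 2.997, N 2.996, O 1.000

C6H3N3O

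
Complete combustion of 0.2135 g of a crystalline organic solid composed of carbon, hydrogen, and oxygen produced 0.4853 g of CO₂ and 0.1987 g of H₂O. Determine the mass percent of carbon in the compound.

62.04%

mol C = 0.4853 g CO₂ ÷ 44.009 g/mol = 0.011027 mol
mol H = 2 × 0.1987 g H₂O ÷ 18.015 g/mol = 0.022059 mol
mass O = 0.2135 − (0.13245 + 0.022236) = 0.058815 g → mol O = 0.058815 ÷ 15.999 = 0.0036762 mol
mass % C = 0.13245 g ÷ 0.2135 g × 100%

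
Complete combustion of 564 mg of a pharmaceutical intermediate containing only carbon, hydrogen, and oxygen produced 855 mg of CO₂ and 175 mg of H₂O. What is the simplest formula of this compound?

CHO

mol C = 0.855 g CO₂ ÷ 44.009 g/mol = 0.01943 mol
mol H = 2 × 0.175 g H₂O ÷ 18.015 g/mol = 0.01943 mol
mass O = 0.564 − (0.2333 + 0.01958) = 0.3111 g → mol O = 0.3111 ÷ 15.999 = 0.01944 mol
Divide by the smallest (0.01943 mol): C 1.000, H 1.000, O 1.001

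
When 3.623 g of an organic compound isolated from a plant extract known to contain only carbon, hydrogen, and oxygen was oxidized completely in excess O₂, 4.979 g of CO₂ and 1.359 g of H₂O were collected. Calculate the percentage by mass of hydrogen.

mol C = 4.979 g CO₂ ÷ 44.009 g/mol = 0.11314 mol
mol H = 2 × 1.359 g H₂O ÷ 18.015 g/mol = 0.15087 mol
mass O = 3.623 − (1.3589 + 0.15208) = 2.1120 g → mol O = 2.1120 ÷ 15.999 = 0.13201 mol
mass % H = 0.15208 g ÷ 3.623 g × 100%

4.20%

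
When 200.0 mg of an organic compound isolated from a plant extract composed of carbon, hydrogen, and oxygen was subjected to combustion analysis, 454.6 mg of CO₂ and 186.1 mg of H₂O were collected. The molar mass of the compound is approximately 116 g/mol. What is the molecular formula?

C6H12O2

mol C = 0.4546 g CO₂ ÷ 44.009 g/mol = 0.010330 mol
mol H = 2 × 0.1861 g H₂O ÷ 18.015 g/mol = 0.020661 mol
mass O = 0.2000 − (0.12407 + 0.020826) = 0.055104 g → mol O = 0.055104 ÷ 15.999 = 0.0034442 mol
Divide by the smallest (0.0034442 mol): C 2.999, H 5.999, O 1.000
Empirical formula: C3H6O
Empirical-formula mass = 58.08 g/mol; 116 ÷ 58.08 ≈ 2, so the molecular formula is C6H12O2.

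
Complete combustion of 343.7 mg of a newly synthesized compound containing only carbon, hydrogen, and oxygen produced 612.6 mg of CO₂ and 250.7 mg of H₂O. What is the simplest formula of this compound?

mol C = 0.6126 g CO₂ ÷ 44.009 g/mol = 0.013920 mol
mol H = 2 × 0.2507 g H₂O ÷ 18.015 g/mol = 0.027832 mol
mass O = 0.3437 − (0.16719 + 0.028055) = 0.14845 g → mol O = 0.14845 ÷ 15.999 = 0.0092789 mol
Divide by the smallest (0.0092789 mol): C 1.500, H 3.000, O 1.000
Multiplying each by 2 gives whole numbers: C 3.00, H 6.00, O 2.00

C3H6O2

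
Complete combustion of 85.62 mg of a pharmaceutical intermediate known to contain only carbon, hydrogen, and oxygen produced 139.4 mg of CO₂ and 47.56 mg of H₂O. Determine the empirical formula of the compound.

C6H10O5

mol C = 0.1394 g CO₂ ÷ 44.009 g/mol = 0.0031675 mol
mol H = 2 × 0.04756 g H₂O ÷ 18.015 g/mol = 0.0052800 mol
mass O = 0.08562 − (0.038045 + 0.0053223) = 0.042252 g → mol O = 0.042252 ÷ 15.999 = 0.0026409 mol
Divide by the smallest (0.0026409 mol): C 1.199, H 1.999, O 1.000
Multiplying each by 5 gives whole numbers: C 6.00, H 10.00, O 5.00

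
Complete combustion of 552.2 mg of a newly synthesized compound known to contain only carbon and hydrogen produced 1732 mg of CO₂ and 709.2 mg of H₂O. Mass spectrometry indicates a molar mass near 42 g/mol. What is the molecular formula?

mol C = 1.732 g CO₂ ÷ 44.009 g/mol = 0.039356 mol
mol H = 2 × 0.7092 g H₂O ÷ 18.015 g/mol = 0.078734 mol
Divide by the smallest (0.039356 mol): C 1.000, H 2.001
Empirical formula: CH2
Empirical-formula mass = 14.03 g/mol; 42 ÷ 14.03 ≈ 3, so the molecular formula is C3H6.

C3H6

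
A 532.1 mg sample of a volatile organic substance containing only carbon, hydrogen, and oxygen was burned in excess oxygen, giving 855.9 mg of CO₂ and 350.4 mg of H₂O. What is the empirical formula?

C6H12O5

mol C = 0.8559 g CO₂ ÷ 44.009 g/mol = 0.019448 mol
mol H = 2 × 0.3504 g H₂O ÷ 18.015 g/mol = 0.038901 mol
mass O = 0.5321 − (0.23359 + 0.039212) = 0.25929 g → mol O = 0.25929 ÷ 15.999 = 0.016207 mol
Divide by the smallest (0.016207 mol): C 1.200, H 2.400, O 1.000
Multiplying each by 5 gives whole numbers: C 6.00, H 12.00, O 5.00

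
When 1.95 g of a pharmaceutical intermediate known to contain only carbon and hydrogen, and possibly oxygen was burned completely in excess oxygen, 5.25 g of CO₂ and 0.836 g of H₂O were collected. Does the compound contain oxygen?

yes

mol C = 5.25 g CO₂ ÷ 44.009 g/mol = 0.1193 mol
mol H = 2 × 0.836 g H₂O ÷ 18.015 g/mol = 0.09281 mol
C and H account for only 1.526 g of the 1.95 g sample; the remaining 0.4236 g must be oxygen.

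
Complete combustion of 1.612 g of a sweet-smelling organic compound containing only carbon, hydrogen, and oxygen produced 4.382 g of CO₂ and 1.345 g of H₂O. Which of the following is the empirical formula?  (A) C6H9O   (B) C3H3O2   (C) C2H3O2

mol C = 4.382 g CO₂ ÷ 44.009 g/mol = 0.099571 mol
mol H = 2 × 1.345 g H₂O ÷ 18.015 g/mol = 0.14932 mol
mass O = 1.612 − (1.1959 + 0.15051) = 0.26554 g → mol O = 0.26554 ÷ 15.999 = 0.016598 mol
Divide by the smallest (0.016598 mol): C 5.999, H 8.997, O 1.000

(A) C6H9O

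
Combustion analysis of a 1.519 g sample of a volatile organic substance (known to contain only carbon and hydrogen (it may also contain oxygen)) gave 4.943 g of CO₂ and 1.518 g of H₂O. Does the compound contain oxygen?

mol C = 4.943 g CO₂ ÷ 44.009 g/mol = 0.11232 mol
mol H = 2 × 1.518 g H₂O ÷ 18.015 g/mol = 0.16853 mol
C and H together account for 1.5189 g — essentially the entire 1.519 g sample — so the compound contains no oxygen.

no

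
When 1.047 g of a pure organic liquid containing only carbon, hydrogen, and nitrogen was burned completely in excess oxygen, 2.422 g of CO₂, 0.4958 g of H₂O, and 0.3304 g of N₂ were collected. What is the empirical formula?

C7H7N3

mol C = 2.422 g CO₂ ÷ 44.009 g/mol = 0.055034 mol
mol H = 2 × 0.4958 g H₂O ÷ 18.015 g/mol = 0.055043 mol
mol N = 2 × 0.3304 g N₂ ÷ 28.014 g/mol = 0.023588 mol
Divide by the smallest (0.023588 mol): C 2.333, H 2.333, N 1.000
Multiplying each by 3 gives whole numbers: C 7.00, H 7.00, N 3.00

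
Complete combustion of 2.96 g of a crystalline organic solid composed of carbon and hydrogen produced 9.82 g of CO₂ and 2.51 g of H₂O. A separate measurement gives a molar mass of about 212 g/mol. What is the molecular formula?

mol C = 9.82 g CO₂ ÷ 44.009 g/mol = 0.2231 mol
mol H = 2 × 2.51 g H₂O ÷ 18.015 g/mol = 0.2787 mol
Divide by the smallest (0.2231 mol): C 1.000, H 1.249
Multiplying each by 4 gives whole numbers: C 4.00, H 5.00
Empirical formula: C4H5
Empirical-formula mass = 53.08 g/mol; 212 ÷ 53.08 ≈ 4, so the molecular formula is C16H20.

C16H20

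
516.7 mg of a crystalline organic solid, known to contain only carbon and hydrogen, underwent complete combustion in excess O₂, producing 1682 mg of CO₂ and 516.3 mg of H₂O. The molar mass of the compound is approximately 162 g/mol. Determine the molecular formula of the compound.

mol C = 1.682 g CO₂ ÷ 44.009 g/mol = 0.038219 mol
mol H = 2 × 0.5163 g H₂O ÷ 18.015 g/mol = 0.057319 mol
Divide by the smallest (0.038219 mol): C 1.000, H 1.500
Multiplying each by 2 gives whole numbers: C 2.00, H 3.00
Empirical formula: C2H3
Empirical-formula mass = 27.05 g/mol; 162 ÷ 27.05 ≈ 6, so the molecular formula is C12H18.

C12H18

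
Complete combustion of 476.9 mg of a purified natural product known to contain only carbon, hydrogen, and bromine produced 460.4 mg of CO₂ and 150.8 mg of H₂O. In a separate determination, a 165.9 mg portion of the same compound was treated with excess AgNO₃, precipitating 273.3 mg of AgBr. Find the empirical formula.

mol C = 0.4604 g CO₂ ÷ 44.009 g/mol = 0.010461 mol
mol H = 2 × 0.1508 g H₂O ÷ 18.015 g/mol = 0.016742 mol
From the AgBr data: mol Br per gram of compound = (0.2733 ÷ 187.772) ÷ 0.1659 = 0.0087733 mol/g, so in the 0.4769 g combustion sample mol Br = 0.0041840 mol
Divide by the smallest (0.0041840 mol): C 2.500, H 4.001, Br 1.000
Multiplying each by 2 gives whole numbers: C 5.00, H 8.00, Br 2.00

C5H8Br2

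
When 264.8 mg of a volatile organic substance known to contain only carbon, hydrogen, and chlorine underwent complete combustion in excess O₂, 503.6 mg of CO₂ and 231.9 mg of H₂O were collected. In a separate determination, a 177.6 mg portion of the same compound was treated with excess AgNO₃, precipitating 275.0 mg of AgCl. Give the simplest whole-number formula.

C4H9Cl

mol C = 0.5036 g CO₂ ÷ 44.009 g/mol = 0.011443 mol
mol H = 2 × 0.2319 g H₂O ÷ 18.015 g/mol = 0.025745 mol
From the AgCl data: mol Cl per gram of compound = (0.2750 ÷ 143.318) ÷ 0.1776 = 0.010804 mol/g, so in the 0.2648 g combustion sample mol Cl = 0.0028609 mol
Divide by the smallest (0.0028609 mol): C 4.000, H 8.999, Cl 1.000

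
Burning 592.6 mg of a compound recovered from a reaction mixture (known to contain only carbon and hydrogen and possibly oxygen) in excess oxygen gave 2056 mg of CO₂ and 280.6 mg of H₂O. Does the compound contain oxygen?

mol C = 2.056 g CO₂ ÷ 44.009 g/mol = 0.046718 mol
mol H = 2 × 0.2806 g H₂O ÷ 18.015 g/mol = 0.031152 mol
C and H together account for 0.59253 g — essentially the entire 0.5926 g sample — so the compound contains no oxygen.

no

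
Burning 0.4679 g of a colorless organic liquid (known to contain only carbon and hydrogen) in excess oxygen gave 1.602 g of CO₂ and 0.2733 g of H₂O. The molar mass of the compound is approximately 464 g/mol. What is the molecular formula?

C36H30

mol C = 1.602 g CO₂ ÷ 44.009 g/mol = 0.036402 mol
mol H = 2 × 0.2733 g H₂O ÷ 18.015 g/mol = 0.030341 mol
Divide by the smallest (0.030341 mol): C 1.200, H 1.000
Multiplying each by 5 gives whole numbers: C 6.00, H 5.00
Empirical formula: C6H5
Empirical-formula mass = 77.11 g/mol; 464 ÷ 77.11 ≈ 6, so the molecular formula is C36H30.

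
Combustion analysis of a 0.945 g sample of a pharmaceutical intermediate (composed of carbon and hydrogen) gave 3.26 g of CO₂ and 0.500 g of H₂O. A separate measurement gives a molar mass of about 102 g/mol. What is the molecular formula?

C8H6

mol C = 3.26 g CO₂ ÷ 44.009 g/mol = 0.07408 mol
mol H = 2 × 0.500 g H₂O ÷ 18.015 g/mol = 0.05551 mol
Divide by the smallest (0.05551 mol): C 1.334, H 1.000
Multiplying each by 3 gives whole numbers: C 4.00, H 3.00
Empirical formula: C4H3
Empirical-formula mass = 51.07 g/mol; 102 ÷ 51.07 ≈ 2, so the molecular formula is C8H6.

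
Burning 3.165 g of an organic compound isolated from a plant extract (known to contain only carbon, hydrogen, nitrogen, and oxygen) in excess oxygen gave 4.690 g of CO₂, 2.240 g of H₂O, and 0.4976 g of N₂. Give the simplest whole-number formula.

mol C = 4.690 g CO₂ ÷ 44.009 g/mol = 0.10657 mol
mol H = 2 × 2.240 g H₂O ÷ 18.015 g/mol = 0.24868 mol
mol N = 2 × 0.4976 g N₂ ÷ 28.014 g/mol = 0.035525 mol
mass O = 3.165 − (1.2800 + 0.25067 + 0.49760) = 1.1367 g → mol O = 1.1367 ÷ 15.999 = 0.071050 mol
Divide by the smallest (0.035525 mol): C 3.000, H 7.000, N 1.000, O 2.000

C3H7NO2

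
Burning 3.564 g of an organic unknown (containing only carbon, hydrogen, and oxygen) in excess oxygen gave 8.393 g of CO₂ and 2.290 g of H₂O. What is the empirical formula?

mol C = 8.393 g CO₂ ÷ 44.009 g/mol = 0.19071 mol
mol H = 2 × 2.290 g H₂O ÷ 18.015 g/mol = 0.25423 mol
mass O = 3.564 − (2.2906 + 0.25627) = 1.0171 g → mol O = 1.0171 ÷ 15.999 = 0.063573 mol
Divide by the smallest (0.063573 mol): C 3.000, H 3.999, O 1.000

C3H4O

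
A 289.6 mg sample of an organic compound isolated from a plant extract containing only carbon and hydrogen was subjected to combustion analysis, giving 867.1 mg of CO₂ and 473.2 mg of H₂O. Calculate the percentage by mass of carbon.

81.72%

mol C = 0.8671 g CO₂ ÷ 44.009 g/mol = 0.019703 mol
mol H = 2 × 0.4732 g H₂O ÷ 18.015 g/mol = 0.052534 mol
mass % C = 0.23665 g ÷ 0.2896 g × 100%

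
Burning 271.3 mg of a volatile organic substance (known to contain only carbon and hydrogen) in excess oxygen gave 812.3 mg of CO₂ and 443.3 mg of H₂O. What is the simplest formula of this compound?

C3H8

mol C = 0.8123 g CO₂ ÷ 44.009 g/mol = 0.018458 mol
mol H = 2 × 0.4433 g H₂O ÷ 18.015 g/mol = 0.049215 mol
Divide by the smallest (0.018458 mol): C 1.000, H 2.666
Multiplying each by 3 gives whole numbers: C 3.00, H 8.00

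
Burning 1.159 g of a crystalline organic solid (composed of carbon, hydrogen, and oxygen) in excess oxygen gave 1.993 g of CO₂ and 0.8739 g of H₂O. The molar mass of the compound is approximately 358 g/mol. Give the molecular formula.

mol C = 1.993 g CO₂ ÷ 44.009 g/mol = 0.045286 mol
mol H = 2 × 0.8739 g H₂O ÷ 18.015 g/mol = 0.097019 mol
mass O = 1.159 − (0.54393 + 0.097795) = 0.51727 g → mol O = 0.51727 ÷ 15.999 = 0.032332 mol
Divide by the smallest (0.032332 mol): C 1.401, H 3.001, O 1.000
Multiplying each by 5 gives whole numbers: C 7.00, H 15.00, O 5.00
Empirical formula: C7H15O5
Empirical-formula mass = 179.19 g/mol; 358 ÷ 179.19 ≈ 2, so the molecular formula is C14H30O10.

C14H30O10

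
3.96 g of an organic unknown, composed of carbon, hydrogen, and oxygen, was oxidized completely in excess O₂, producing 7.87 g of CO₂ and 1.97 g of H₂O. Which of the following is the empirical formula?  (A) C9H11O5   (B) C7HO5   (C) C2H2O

(A) C9H11O5

mol C = 7.87 g CO₂ ÷ 44.009 g/mol = 0.1788 mol
mol H = 2 × 1.97 g H₂O ÷ 18.015 g/mol = 0.2187 mol
mass O = 3.96 − (2.148 + 0.2205) = 1.592 g → mol O = 1.592 ÷ 15.999 = 0.09948 mol
Divide by the smallest (0.09948 mol): C 1.798, H 2.198, O 1.000
Multiplying each by 5 gives whole numbers: C 8.99, H 10.99, O 5.00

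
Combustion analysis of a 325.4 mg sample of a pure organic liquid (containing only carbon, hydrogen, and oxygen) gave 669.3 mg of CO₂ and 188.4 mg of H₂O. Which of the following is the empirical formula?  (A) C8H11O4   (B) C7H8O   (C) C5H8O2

(A) C8H11O4

mol C = 0.6693 g CO₂ ÷ 44.009 g/mol = 0.015208 mol
mol H = 2 × 0.1884 g H₂O ÷ 18.015 g/mol = 0.020916 mol
mass O = 0.3254 − (0.18267 + 0.021083) = 0.12165 g → mol O = 0.12165 ÷ 15.999 = 0.0076036 mol
Divide by the smallest (0.0076036 mol): C 2.000, H 2.751, O 1.000
Multiplying each by 4 gives whole numbers: C 8.00, H 11.00, O 4.00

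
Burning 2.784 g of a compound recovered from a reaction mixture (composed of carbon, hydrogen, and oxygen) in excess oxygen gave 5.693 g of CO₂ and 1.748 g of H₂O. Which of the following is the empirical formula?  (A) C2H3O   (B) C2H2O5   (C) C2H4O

(A) C2H3O

mol C = 5.693 g CO₂ ÷ 44.009 g/mol = 0.12936 mol
mol H = 2 × 1.748 g H₂O ÷ 18.015 g/mol = 0.19406 mol
mass O = 2.784 − (1.5537 + 0.19561) = 1.0346 g → mol O = 1.0346 ÷ 15.999 = 0.064669 mol
Divide by the smallest (0.064669 mol): C 2.000, H 3.001, O 1.000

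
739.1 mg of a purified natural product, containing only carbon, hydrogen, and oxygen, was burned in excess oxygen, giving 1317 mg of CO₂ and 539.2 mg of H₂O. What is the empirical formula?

mol C = 1.317 g CO₂ ÷ 44.009 g/mol = 0.029926 mol
mol H = 2 × 0.5392 g H₂O ÷ 18.015 g/mol = 0.059861 mol
mass O = 0.7391 − (0.35944 + 0.060340) = 0.31932 g → mol O = 0.31932 ÷ 15.999 = 0.019959 mol
Divide by the smallest (0.019959 mol): C 1.499, H 2.999, O 1.000
Multiplying each by 2 gives whole numbers: C 3.00, H 6.00, O 2.00

C3H6O2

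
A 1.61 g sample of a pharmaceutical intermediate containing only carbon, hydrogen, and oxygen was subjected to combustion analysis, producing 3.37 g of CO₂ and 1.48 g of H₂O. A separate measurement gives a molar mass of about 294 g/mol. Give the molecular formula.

C14H30O6

mol C = 3.37 g CO₂ ÷ 44.009 g/mol = 0.07658 mol
mol H = 2 × 1.48 g H₂O ÷ 18.015 g/mol = 0.1643 mol
mass O = 1.61 − (0.9197 + 0.1656) = 0.5246 g → mol O = 0.5246 ÷ 15.999 = 0.03279 mol
Divide by the smallest (0.03279 mol): C 2.335, H 5.011, O 1.000
Multiplying each by 3 gives whole numbers: C 7.01, H 15.03, O 3.00
Empirical formula: C7H15O3
Empirical-formula mass = 147.19 g/mol; 294 ÷ 147.19 ≈ 2, so the molecular formula is C14H30O6.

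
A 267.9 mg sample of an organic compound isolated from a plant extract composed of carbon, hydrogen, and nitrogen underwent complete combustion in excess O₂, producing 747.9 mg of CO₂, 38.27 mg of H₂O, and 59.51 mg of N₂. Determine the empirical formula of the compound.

C4HN

mol C = 0.7479 g CO₂ ÷ 44.009 g/mol = 0.016994 mol
mol H = 2 × 0.03827 g H₂O ÷ 18.015 g/mol = 0.0042487 mol
mol N = 2 × 0.05951 g N₂ ÷ 28.014 g/mol = 0.0042486 mol
Divide by the smallest (0.0042486 mol): C 4.000, H 1.000, N 1.000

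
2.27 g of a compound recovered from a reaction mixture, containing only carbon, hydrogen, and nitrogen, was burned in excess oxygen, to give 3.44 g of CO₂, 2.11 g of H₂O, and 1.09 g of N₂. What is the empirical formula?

mol C = 3.44 g CO₂ ÷ 44.009 g/mol = 0.07817 mol
mol H = 2 × 2.11 g H₂O ÷ 18.015 g/mol = 0.2342 mol
mol N = 2 × 1.09 g N₂ ÷ 28.014 g/mol = 0.07782 mol
Divide by the smallest (0.07782 mol): C 1.004, H 3.010, N 1.000

CH3N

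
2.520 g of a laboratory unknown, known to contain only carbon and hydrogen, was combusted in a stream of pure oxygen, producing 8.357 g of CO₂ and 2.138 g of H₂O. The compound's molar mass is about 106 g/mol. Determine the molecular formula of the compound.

mol C = 8.357 g CO₂ ÷ 44.009 g/mol = 0.18989 mol
mol H = 2 × 2.138 g H₂O ÷ 18.015 g/mol = 0.23736 mol
Divide by the smallest (0.18989 mol): C 1.000, H 1.250
Multiplying each by 4 gives whole numbers: C 4.00, H 5.00
Empirical formula: C4H5
Empirical-formula mass = 53.08 g/mol; 106 ÷ 53.08 ≈ 2, so the molecular formula is C8H10.

C8H10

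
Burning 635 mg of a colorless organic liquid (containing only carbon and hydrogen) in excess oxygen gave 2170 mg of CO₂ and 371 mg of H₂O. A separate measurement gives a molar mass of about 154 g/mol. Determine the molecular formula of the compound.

mol C = 2.17 g CO₂ ÷ 44.009 g/mol = 0.04931 mol
mol H = 2 × 0.371 g H₂O ÷ 18.015 g/mol = 0.04119 mol
Divide by the smallest (0.04119 mol): C 1.197, H 1.000
Multiplying each by 5 gives whole numbers: C 5.99, H 5.00
Empirical formula: C6H5
Empirical-formula mass = 77.11 g/mol; 154 ÷ 77.11 ≈ 2, so the molecular formula is C12H10.

C12H10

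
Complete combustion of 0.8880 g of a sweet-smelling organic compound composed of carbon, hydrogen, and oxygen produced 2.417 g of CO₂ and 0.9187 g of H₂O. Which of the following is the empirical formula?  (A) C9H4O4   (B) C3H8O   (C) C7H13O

(C) C7H13O

mol C = 2.417 g CO₂ ÷ 44.009 g/mol = 0.054921 mol
mol H = 2 × 0.9187 g H₂O ÷ 18.015 g/mol = 0.10199 mol
mass O = 0.8880 − (0.65965 + 0.10281) = 0.12554 g → mol O = 0.12554 ÷ 15.999 = 0.0078467 mol
Divide by the smallest (0.0078467 mol): C 6.999, H 12.998, O 1.000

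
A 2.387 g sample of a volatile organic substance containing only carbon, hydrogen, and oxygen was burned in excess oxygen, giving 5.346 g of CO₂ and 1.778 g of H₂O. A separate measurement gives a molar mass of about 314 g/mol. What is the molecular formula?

mol C = 5.346 g CO₂ ÷ 44.009 g/mol = 0.12148 mol
mol H = 2 × 1.778 g H₂O ÷ 18.015 g/mol = 0.19739 mol
mass O = 2.387 − (1.4590 + 0.19897) = 0.72899 g → mol O = 0.72899 ÷ 15.999 = 0.045565 mol
Divide by the smallest (0.045565 mol): C 2.666, H 4.332, O 1.000
Multiplying each by 3 gives whole numbers: C 8.00, H 13.00, O 3.00
Empirical formula: C8H13O3
Empirical-formula mass = 157.19 g/mol; 314 ÷ 157.19 ≈ 2, so the molecular formula is C16H26O6.

C16H26O6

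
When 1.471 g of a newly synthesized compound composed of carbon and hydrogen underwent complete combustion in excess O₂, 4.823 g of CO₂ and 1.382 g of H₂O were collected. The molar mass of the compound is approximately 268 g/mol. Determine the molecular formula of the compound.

mol C = 4.823 g CO₂ ÷ 44.009 g/mol = 0.10959 mol
mol H = 2 × 1.382 g H₂O ÷ 18.015 g/mol = 0.15343 mol
Divide by the smallest (0.10959 mol): C 1.000, H 1.400
Multiplying each by 5 gives whole numbers: C 5.00, H 7.00
Empirical formula: C5H7
Empirical-formula mass = 67.11 g/mol; 268 ÷ 67.11 ≈ 4, so the molecular formula is C20H28.

C20H28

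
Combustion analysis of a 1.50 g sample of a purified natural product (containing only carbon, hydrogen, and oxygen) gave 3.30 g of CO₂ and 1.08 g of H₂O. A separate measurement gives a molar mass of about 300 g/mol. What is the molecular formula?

mol C = 3.30 g CO₂ ÷ 44.009 g/mol = 0.07498 mol
mol H = 2 × 1.08 g H₂O ÷ 18.015 g/mol = 0.1199 mol
mass O = 1.50 − (0.9006 + 0.1209) = 0.4785 g → mol O = 0.4785 ÷ 15.999 = 0.02991 mol
Divide by the smallest (0.02991 mol): C 2.507, H 4.009, O 1.000
Multiplying each by 2 gives whole numbers: C 5.01, H 8.02, O 2.00
Empirical formula: C5H8O2
Empirical-formula mass = 100.12 g/mol; 300 ÷ 100.12 ≈ 3, so the molecular formula is C15H24O6.

C15H24O6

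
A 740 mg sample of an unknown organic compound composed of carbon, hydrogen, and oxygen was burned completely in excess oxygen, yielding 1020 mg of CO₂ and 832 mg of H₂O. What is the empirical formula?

mol C = 1.02 g CO₂ ÷ 44.009 g/mol = 0.02318 mol
mol H = 2 × 0.832 g H₂O ÷ 18.015 g/mol = 0.09237 mol
mass O = 0.740 − (0.2784 + 0.09311) = 0.3685 g → mol O = 0.3685 ÷ 15.999 = 0.02303 mol
Divide by the smallest (0.02303 mol): C 1.006, H 4.010, O 1.000

CH4O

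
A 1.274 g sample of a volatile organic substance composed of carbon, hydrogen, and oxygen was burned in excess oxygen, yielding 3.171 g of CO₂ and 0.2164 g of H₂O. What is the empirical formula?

C3HO

mol C = 3.171 g CO₂ ÷ 44.009 g/mol = 0.072053 mol
mol H = 2 × 0.2164 g H₂O ÷ 18.015 g/mol = 0.024024 mol
mass O = 1.274 − (0.86543 + 0.024217) = 0.38435 g → mol O = 0.38435 ÷ 15.999 = 0.024023 mol
Divide by the smallest (0.024023 mol): C 2.999, H 1.000, O 1.000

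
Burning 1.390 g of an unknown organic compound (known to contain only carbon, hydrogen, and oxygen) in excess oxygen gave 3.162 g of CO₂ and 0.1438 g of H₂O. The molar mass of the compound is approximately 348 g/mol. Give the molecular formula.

C18H4O8

mol C = 3.162 g CO₂ ÷ 44.009 g/mol = 0.071849 mol
mol H = 2 × 0.1438 g H₂O ÷ 18.015 g/mol = 0.015964 mol
mass O = 1.390 − (0.86298 + 0.016092) = 0.51093 g → mol O = 0.51093 ÷ 15.999 = 0.031935 mol
Divide by the smallest (0.015964 mol): C 4.501, H 1.000, O 2.000
Multiplying each by 2 gives whole numbers: C 9.00, H 2.00, O 4.00
Empirical formula: C9H2O4
Empirical-formula mass = 174.11 g/mol; 348 ÷ 174.11 ≈ 2, so the molecular formula is C18H4O8.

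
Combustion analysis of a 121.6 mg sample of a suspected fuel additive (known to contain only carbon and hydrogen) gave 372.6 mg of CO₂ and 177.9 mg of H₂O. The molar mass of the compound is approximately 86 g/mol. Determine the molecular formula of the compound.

C6H14

mol C = 0.3726 g CO₂ ÷ 44.009 g/mol = 0.0084665 mol
mol H = 2 × 0.1779 g H₂O ÷ 18.015 g/mol = 0.019750 mol
Divide by the smallest (0.0084665 mol): C 1.000, H 2.333
Multiplying each by 3 gives whole numbers: C 3.00, H 7.00
Empirical formula: C3H7
Empirical-formula mass = 43.09 g/mol; 86 ÷ 43.09 ≈ 2, so the molecular formula is C6H14.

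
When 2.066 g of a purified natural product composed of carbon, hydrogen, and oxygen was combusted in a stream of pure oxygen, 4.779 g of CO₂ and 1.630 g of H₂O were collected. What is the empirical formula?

C3H5O

mol C = 4.779 g CO₂ ÷ 44.009 g/mol = 0.10859 mol
mol H = 2 × 1.630 g H₂O ÷ 18.015 g/mol = 0.18096 mol
mass O = 2.066 − (1.3043 + 0.18241) = 0.57930 g → mol O = 0.57930 ÷ 15.999 = 0.036209 mol
Divide by the smallest (0.036209 mol): C 2.999, H 4.998, O 1.000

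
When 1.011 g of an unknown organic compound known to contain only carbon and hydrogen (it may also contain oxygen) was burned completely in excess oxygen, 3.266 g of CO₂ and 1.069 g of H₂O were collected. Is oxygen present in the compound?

mol C = 3.266 g CO₂ ÷ 44.009 g/mol = 0.074212 mol
mol H = 2 × 1.069 g H₂O ÷ 18.015 g/mol = 0.11868 mol
C and H together account for 1.0110 g — essentially the entire 1.011 g sample — so the compound contains no oxygen.

no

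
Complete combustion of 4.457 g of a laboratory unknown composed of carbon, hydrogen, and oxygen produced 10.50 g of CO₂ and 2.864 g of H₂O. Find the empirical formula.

C3H4O

mol C = 10.50 g CO₂ ÷ 44.009 g/mol = 0.23859 mol
mol H = 2 × 2.864 g H₂O ÷ 18.015 g/mol = 0.31796 mol
mass O = 4.457 − (2.8657 + 0.32050) = 1.2708 g → mol O = 1.2708 ÷ 15.999 = 0.079431 mol
Divide by the smallest (0.079431 mol): C 3.004, H 4.003, O 1.000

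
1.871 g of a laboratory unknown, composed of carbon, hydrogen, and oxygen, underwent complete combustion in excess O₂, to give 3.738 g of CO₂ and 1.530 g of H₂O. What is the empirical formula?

C2H4O

mol C = 3.738 g CO₂ ÷ 44.009 g/mol = 0.084937 mol
mol H = 2 × 1.530 g H₂O ÷ 18.015 g/mol = 0.16986 mol
mass O = 1.871 − (1.0202 + 0.17122) = 0.67960 g → mol O = 0.67960 ÷ 15.999 = 0.042478 mol
Divide by the smallest (0.042478 mol): C 2.000, H 3.999, O 1.000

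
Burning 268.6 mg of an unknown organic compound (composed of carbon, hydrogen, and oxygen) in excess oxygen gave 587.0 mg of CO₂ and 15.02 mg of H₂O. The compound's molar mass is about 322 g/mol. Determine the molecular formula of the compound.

mol C = 0.5870 g CO₂ ÷ 44.009 g/mol = 0.013338 mol
mol H = 2 × 0.01502 g H₂O ÷ 18.015 g/mol = 0.0016675 mol
mass O = 0.2686 − (0.16020 + 0.0016808) = 0.10671 g → mol O = 0.10671 ÷ 15.999 = 0.0066701 mol
Divide by the smallest (0.0016675 mol): C 7.999, H 1.000, O 4.000
Empirical formula: C8HO4
Empirical-formula mass = 161.09 g/mol; 322 ÷ 161.09 ≈ 2, so the molecular formula is C16H2O8.

C16H2O8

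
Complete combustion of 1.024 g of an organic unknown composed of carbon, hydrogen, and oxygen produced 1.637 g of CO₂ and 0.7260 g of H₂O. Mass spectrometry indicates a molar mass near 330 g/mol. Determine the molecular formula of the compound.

mol C = 1.637 g CO₂ ÷ 44.009 g/mol = 0.037197 mol
mol H = 2 × 0.7260 g H₂O ÷ 18.015 g/mol = 0.080600 mol
mass O = 1.024 − (0.44677 + 0.081244) = 0.49598 g → mol O = 0.49598 ÷ 15.999 = 0.031001 mol
Divide by the smallest (0.031001 mol): C 1.200, H 2.600, O 1.000
Multiplying each by 5 gives whole numbers: C 6.00, H 13.00, O 5.00
Empirical formula: C6H13O5
Empirical-formula mass = 165.17 g/mol; 330 ÷ 165.17 ≈ 2, so the molecular formula is C12H26O10.

C12H26O10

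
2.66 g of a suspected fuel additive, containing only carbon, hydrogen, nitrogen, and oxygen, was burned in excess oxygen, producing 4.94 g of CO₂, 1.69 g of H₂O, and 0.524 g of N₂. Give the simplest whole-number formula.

C3H5NO

mol C = 4.94 g CO₂ ÷ 44.009 g/mol = 0.1122 mol
mol H = 2 × 1.69 g H₂O ÷ 18.015 g/mol = 0.1876 mol
mol N = 2 × 0.524 g N₂ ÷ 28.014 g/mol = 0.03741 mol
mass O = 2.66 − (1.348 + 0.1891 + 0.5240) = 0.5986 g → mol O = 0.5986 ÷ 15.999 = 0.03742 mol
Divide by the smallest (0.03741 mol): C 3.001, H 5.015, N 1.000, O 1.000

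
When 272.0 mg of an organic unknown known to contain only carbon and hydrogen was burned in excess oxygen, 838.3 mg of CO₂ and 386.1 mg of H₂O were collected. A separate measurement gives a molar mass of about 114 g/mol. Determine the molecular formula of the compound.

mol C = 0.8383 g CO₂ ÷ 44.009 g/mol = 0.019048 mol
mol H = 2 × 0.3861 g H₂O ÷ 18.015 g/mol = 0.042864 mol
Divide by the smallest (0.019048 mol): C 1.000, H 2.250
Multiplying each by 4 gives whole numbers: C 4.00, H 9.00
Empirical formula: C4H9
Empirical-formula mass = 57.12 g/mol; 114 ÷ 57.12 ≈ 2, so the molecular formula is C8H18.

C8H18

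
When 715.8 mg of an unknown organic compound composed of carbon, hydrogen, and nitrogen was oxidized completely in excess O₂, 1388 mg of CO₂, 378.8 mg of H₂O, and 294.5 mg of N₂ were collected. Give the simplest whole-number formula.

mol C = 1.388 g CO₂ ÷ 44.009 g/mol = 0.031539 mol
mol H = 2 × 0.3788 g H₂O ÷ 18.015 g/mol = 0.042054 mol
mol N = 2 × 0.2945 g N₂ ÷ 28.014 g/mol = 0.021025 mol
Divide by the smallest (0.021025 mol): C 1.500, H 2.000, N 1.000
Multiplying each by 2 gives whole numbers: C 3.00, H 4.00, N 2.00

C3H4N2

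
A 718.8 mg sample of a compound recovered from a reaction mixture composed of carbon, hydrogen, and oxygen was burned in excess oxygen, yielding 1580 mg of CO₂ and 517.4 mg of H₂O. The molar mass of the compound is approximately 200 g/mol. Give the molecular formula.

C10H16O4

mol C = 1.580 g CO₂ ÷ 44.009 g/mol = 0.035902 mol
mol H = 2 × 0.5174 g H₂O ÷ 18.015 g/mol = 0.057441 mol
mass O = 0.7188 − (0.43122 + 0.057901) = 0.22968 g → mol O = 0.22968 ÷ 15.999 = 0.014356 mol
Divide by the smallest (0.014356 mol): C 2.501, H 4.001, O 1.000
Multiplying each by 2 gives whole numbers: C 5.00, H 8.00, O 2.00
Empirical formula: C5H8O2
Empirical-formula mass = 100.12 g/mol; 200 ÷ 100.12 ≈ 2, so the molecular formula is C10H16O4.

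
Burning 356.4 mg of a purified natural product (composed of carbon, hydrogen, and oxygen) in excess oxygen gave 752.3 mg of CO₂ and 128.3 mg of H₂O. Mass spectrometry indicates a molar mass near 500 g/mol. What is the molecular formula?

mol C = 0.7523 g CO₂ ÷ 44.009 g/mol = 0.017094 mol
mol H = 2 × 0.1283 g H₂O ÷ 18.015 g/mol = 0.014244 mol
mass O = 0.3564 − (0.20532 + 0.014358) = 0.13672 g → mol O = 0.13672 ÷ 15.999 = 0.0085458 mol
Divide by the smallest (0.0085458 mol): C 2.000, H 1.667, O 1.000
Multiplying each by 3 gives whole numbers: C 6.00, H 5.00, O 3.00
Empirical formula: C6H5O3
Empirical-formula mass = 125.10 g/mol; 500 ÷ 125.10 ≈ 4, so the molecular formula is C24H20O12.

C24H20O12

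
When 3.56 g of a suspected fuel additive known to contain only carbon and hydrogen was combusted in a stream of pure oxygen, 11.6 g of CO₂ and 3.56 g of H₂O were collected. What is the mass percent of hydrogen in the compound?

mol C = 11.6 g CO₂ ÷ 44.009 g/mol = 0.2636 mol
mol H = 2 × 3.56 g H₂O ÷ 18.015 g/mol = 0.3952 mol
mass % H = 0.3984 g ÷ 3.56 g × 100%

11.2%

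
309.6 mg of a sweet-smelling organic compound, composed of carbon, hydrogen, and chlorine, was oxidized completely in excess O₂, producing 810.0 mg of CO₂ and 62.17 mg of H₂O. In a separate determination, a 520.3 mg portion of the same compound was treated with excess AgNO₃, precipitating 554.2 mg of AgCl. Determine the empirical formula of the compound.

C8H3Cl

mol C = 0.8100 g CO₂ ÷ 44.009 g/mol = 0.018405 mol
mol H = 2 × 0.06217 g H₂O ÷ 18.015 g/mol = 0.0069020 mol
From the AgCl data: mol Cl per gram of compound = (0.5542 ÷ 143.318) ÷ 0.5203 = 0.0074321 mol/g, so in the 0.3096 g combustion sample mol Cl = 0.0023010 mol
Divide by the smallest (0.0023010 mol): C 7.999, H 3.000, Cl 1.000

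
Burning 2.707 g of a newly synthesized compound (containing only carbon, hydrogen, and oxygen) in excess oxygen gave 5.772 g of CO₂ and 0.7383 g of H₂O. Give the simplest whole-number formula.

mol C = 5.772 g CO₂ ÷ 44.009 g/mol = 0.13115 mol
mol H = 2 × 0.7383 g H₂O ÷ 18.015 g/mol = 0.081965 mol
mass O = 2.707 − (1.5753 + 0.082621) = 1.0491 g → mol O = 1.0491 ÷ 15.999 = 0.065571 mol
Divide by the smallest (0.065571 mol): C 2.000, H 1.250, O 1.000
Multiplying each by 4 gives whole numbers: C 8.00, H 5.00, O 4.00

C8H5O4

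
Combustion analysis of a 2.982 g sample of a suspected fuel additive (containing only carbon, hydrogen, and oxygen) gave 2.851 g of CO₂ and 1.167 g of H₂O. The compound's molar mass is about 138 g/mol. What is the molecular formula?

C3H6O6

mol C = 2.851 g CO₂ ÷ 44.009 g/mol = 0.064782 mol
mol H = 2 × 1.167 g H₂O ÷ 18.015 g/mol = 0.12956 mol
mass O = 2.982 − (0.77810 + 0.13060) = 2.0733 g → mol O = 2.0733 ÷ 15.999 = 0.12959 mol
Divide by the smallest (0.064782 mol): C 1.000, H 2.000, O 2.000
Empirical formula: CH2O2
Empirical-formula mass = 46.02 g/mol; 138 ÷ 46.02 ≈ 3, so the molecular formula is C3H6O6.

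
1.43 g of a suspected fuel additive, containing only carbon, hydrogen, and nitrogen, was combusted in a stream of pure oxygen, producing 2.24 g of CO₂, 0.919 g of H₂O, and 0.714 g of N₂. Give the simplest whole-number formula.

mol C = 2.24 g CO₂ ÷ 44.009 g/mol = 0.05090 mol
mol H = 2 × 0.919 g H₂O ÷ 18.015 g/mol = 0.1020 mol
mol N = 2 × 0.714 g N₂ ÷ 28.014 g/mol = 0.05097 mol
Divide by the smallest (0.05090 mol): C 1.000, H 2.004, N 1.001

CH2N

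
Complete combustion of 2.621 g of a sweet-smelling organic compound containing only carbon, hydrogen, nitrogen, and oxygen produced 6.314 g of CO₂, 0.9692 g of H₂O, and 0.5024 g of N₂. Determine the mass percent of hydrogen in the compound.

mol C = 6.314 g CO₂ ÷ 44.009 g/mol = 0.14347 mol
mol H = 2 × 0.9692 g H₂O ÷ 18.015 g/mol = 0.10760 mol
mol N = 2 × 0.5024 g N₂ ÷ 28.014 g/mol = 0.035868 mol
mass O = 2.621 − (1.7232 + 0.10846 + 0.50240) = 0.28691 g → mol O = 0.28691 ÷ 15.999 = 0.017933 mol
mass % H = 0.10846 g ÷ 2.621 g × 100%

4.14%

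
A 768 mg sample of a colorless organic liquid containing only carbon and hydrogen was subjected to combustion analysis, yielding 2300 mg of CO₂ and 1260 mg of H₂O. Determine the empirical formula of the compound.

C3H8

mol C = 2.30 g CO₂ ÷ 44.009 g/mol = 0.05226 mol
mol H = 2 × 1.26 g H₂O ÷ 18.015 g/mol = 0.1399 mol
Divide by the smallest (0.05226 mol): C 1.000, H 2.677
Multiplying each by 3 gives whole numbers: C 3.00, H 8.03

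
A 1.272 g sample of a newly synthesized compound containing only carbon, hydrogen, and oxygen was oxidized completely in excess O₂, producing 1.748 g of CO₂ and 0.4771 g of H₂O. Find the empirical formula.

mol C = 1.748 g CO₂ ÷ 44.009 g/mol = 0.039719 mol
mol H = 2 × 0.4771 g H₂O ÷ 18.015 g/mol = 0.052967 mol
mass O = 1.272 − (0.47707 + 0.053391) = 0.74154 g → mol O = 0.74154 ÷ 15.999 = 0.046349 mol
Divide by the smallest (0.039719 mol): C 1.000, H 1.334, O 1.167
Multiplying each by 6 gives whole numbers: C 6.00, H 8.00, O 7.00

C6H8O7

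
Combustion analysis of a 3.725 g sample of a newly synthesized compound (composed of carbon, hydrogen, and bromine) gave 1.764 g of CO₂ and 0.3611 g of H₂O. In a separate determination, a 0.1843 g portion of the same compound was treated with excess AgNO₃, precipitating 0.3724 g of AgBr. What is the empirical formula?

mol C = 1.764 g CO₂ ÷ 44.009 g/mol = 0.040083 mol
mol H = 2 × 0.3611 g H₂O ÷ 18.015 g/mol = 0.040089 mol
From the AgBr data: mol Br per gram of compound = (0.3724 ÷ 187.772) ÷ 0.1843 = 0.010761 mol/g, so in the 3.725 g combustion sample mol Br = 0.040085 mol
Divide by the smallest (0.040083 mol): C 1.000, H 1.000, Br 1.000

CHBr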